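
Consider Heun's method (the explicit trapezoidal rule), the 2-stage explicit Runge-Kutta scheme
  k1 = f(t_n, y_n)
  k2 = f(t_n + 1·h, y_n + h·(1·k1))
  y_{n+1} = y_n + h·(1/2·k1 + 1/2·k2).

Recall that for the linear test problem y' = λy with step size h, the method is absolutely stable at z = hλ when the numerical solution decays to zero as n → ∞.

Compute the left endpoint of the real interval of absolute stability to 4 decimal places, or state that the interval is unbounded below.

left endpoint -2.0000.

On y'=λy, z=hλ:
  order 2, 2-stage ⇒ R(z)=1+z+z^2/2
  (e.g. R(-0.32)=0.73120, |R|=0.73120)

Find x<0 with |R(x)|<1.
x=-0.32: |R|=0.7312
|R(-2.01)|=1.0100 |R(-0.9)|=0.5050 |R(-0.7)|=0.5450
Bisect:
  x_lo=-2.4861 |R|=1.6043  x_hi=-0.2530 |R|=0.7790
  mid=-1.36959 |R|=0.56830 →hi
  mid=-1.92786 |R|=0.93046 →hi
  mid=-2.20700 |R|=1.22843 →lo
  mid=-2.06743 |R|=1.06970 →lo
  mid=-1.99765 |R|=0.99765 →hi
  mid=-2.03254 |R|=1.03307 →lo
  mid=-2.01509 |R|=1.01521 →lo
  mid=-2.00637 |R|=1.00639 →lo
  mid=-2.00201 |R|=1.00201 →lo
  ...
  [-2.00010,-1.99996] ⇒ x*=-2.0000
Stable set (-2.0000, 0).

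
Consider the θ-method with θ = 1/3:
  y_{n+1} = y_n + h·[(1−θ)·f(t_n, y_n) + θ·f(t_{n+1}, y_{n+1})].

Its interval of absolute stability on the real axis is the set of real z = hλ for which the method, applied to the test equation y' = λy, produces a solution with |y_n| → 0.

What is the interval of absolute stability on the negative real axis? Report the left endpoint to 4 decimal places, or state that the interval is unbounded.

Test eqn y'=λy, z=hλ:
  y_{n+1} = y_n + z·[2/3·y_n + 1/3·y_{n+1}] ⇒ (1 − 1/3z)y_{n+1} = (1 + 2/3z)y_n
  R(z) = (1 + 2/3z)/(1 − 1/3z).

Solve |R(x)|<1 on ℝ⁻.
x=-0.55: |R|=0.5352
R=−1: 1+2/3x = −1+1/3x ⇒ -1/3x=2 ⇒ x=2/(-1/3)=-6.0000
Confirm numerically:
  x=-5.732: |R|=0.96931 <1
  x=-5.308: |R|=0.91671 <1
  x=-4.322: |R|=0.77083 <1
  x=-2.799: |R|=0.44801 <1
  x=-6.387: |R|=1.04123 >1
  x=-6.310: |R|=1.03330 >1
  x=-6.035: |R|=1.00387 >1
Stable set (-6.0000, 0).

z∈(-6.0000,0).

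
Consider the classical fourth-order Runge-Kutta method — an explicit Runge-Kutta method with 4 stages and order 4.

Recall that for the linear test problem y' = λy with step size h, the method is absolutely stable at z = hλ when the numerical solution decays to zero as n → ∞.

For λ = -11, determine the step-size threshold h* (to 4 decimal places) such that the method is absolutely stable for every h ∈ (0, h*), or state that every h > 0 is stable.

Test eqn y'=λy, z=hλ:
  order 4, 4-stage ⇒ R(z)=1+z+z^2/2+z^3/6+z^4/24
  (e.g. R(-0.61)=0.54399, |R|=0.54399)

Boundary: |R(x)|=1, x<0.
x=-0.61: |R|=0.5440
|R(-3.04)|=1.4570 |R(-2.97)|=1.3161 |R(-2.11)|=0.3763
Bisect:
  x_lo=-3.5691 |R|=2.9840  x_hi=-0.2162 |R|=0.8056
  mid=-1.89266 |R|=0.30311 →hi
  mid=-2.73090 |R|=0.92104 →hi
  mid=-3.15001 |R|=1.70431 →lo
  mid=-2.94046 |R|=1.26027 →lo
  mid=-2.83568 |R|=1.07866 →lo
  mid=-2.78329 |R|=0.99698 →hi
  mid=-2.80948 |R|=1.03708 →lo
  ...
  [-2.78533,-2.78513] ⇒ x*=-2.7853
Interval (-2.7853, 0).

(-2.7853,0); λ=-11 ⇒ h* = 0.2532.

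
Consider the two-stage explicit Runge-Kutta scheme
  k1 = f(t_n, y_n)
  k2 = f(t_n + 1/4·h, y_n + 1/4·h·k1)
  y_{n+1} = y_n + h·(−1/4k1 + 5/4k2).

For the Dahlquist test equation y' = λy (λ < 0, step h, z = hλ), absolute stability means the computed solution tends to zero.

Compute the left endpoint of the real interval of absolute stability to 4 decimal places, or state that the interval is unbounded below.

Set f=λy, z=hλ:
  k1=λy_n ⇒ h·k1=z·y_n;  k2=λ(1+1/4z)y_n ⇒ h·k2=z(1+1/4z)y_n
  y_{n+1}/y_n = 1 − 1/4z + 5/4z(1+1/4z) = 1 + z + 5/16z²
  ⇒ R(z) = 1 + z + 5/16z².

Solve |R(x)|<1 on ℝ⁻.
x=-0.72: |R|=0.4420
R=1: x+5/16x²=0 ⇒ x=−16/5=-3.2000; min R=1−1/(4·5/16)=0.2000>−1
Confirm numerically:
  x=-2.450: |R|=0.42578 <1
  x=-1.637: |R|=0.20043 <1
  x=-1.568: |R|=0.20032 <1
  x=-3.798: |R|=1.70975 >1
  x=-3.515: |R|=1.34601 >1
Interval (-3.2000, 0).

z* = -3.2000.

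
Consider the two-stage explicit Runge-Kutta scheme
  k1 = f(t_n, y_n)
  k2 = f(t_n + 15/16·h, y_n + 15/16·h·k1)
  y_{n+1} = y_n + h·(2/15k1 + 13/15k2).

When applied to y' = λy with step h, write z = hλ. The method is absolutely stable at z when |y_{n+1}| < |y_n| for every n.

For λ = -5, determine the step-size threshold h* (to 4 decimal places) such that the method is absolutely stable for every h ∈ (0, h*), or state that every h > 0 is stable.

(-1.2308,0); λ=-5 ⇒ h* = (16/13)/5 = 0.2462.

With y'=λy (z=hλ):
  k1=λy_n ⇒ h·k1=z·y_n;  k2=λ(1+15/16z)y_n ⇒ h·k2=z(1+15/16z)y_n
  y_{n+1}/y_n = 1 + 2/15z + 13/15z(1+15/16z) = 1 + z + 13/16z²
  so R(z) = 1 + z + 13/16z².

Find x<0 with |R(x)|<1.
x=-1.47: |R|=1.2857
R=1: x+13/16x²=0 ⇒ x=−16/13=-1.2308; min R=1−1/(4·13/16)=0.6923>−1
Confirm numerically:
  x=-1.177: |R|=0.94858 <1
  x=-1.000: |R|=0.81250 <1
  x=-0.812: |R|=0.72372 <1
  x=-0.603: |R|=0.69243 <1
  x=-1.656: |R|=1.57215 >1
  x=-1.261: |R|=1.03097 >1
Interval (-1.2308, 0).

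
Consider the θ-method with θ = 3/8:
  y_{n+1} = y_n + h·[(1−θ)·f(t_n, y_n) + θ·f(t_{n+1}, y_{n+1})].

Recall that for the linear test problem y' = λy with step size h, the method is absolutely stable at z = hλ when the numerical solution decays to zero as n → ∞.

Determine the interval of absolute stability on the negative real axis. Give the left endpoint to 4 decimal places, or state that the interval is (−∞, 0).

Test eqn y'=λy, z=hλ:
  y_{n+1} = y_n + z·[5/8·y_n + 3/8·y_{n+1}] ⇒ (1 − 3/8z)y_{n+1} = (1 + 5/8z)y_n
  R(z) = (1 + 5/8z)/(1 − 3/8z).

Need |R(x)|<1, x<0.
x=-0.54: |R|=0.5509
R=−1: 1+5/8x = −1+3/8x ⇒ -1/4x=2 ⇒ x=2/(-1/4)=-8.0000
Confirm numerically:
  x=-7.034: |R|=0.93361 <1
  x=-6.103: |R|=0.85579 <1
  x=-5.611: |R|=0.80759 <1
  x=-3.447: |R|=0.50352 <1
  x=-8.261: |R|=1.01592 >1
  x=-8.228: |R|=1.01395 >1
So |R|<1 on (-8.0000, 0).

(-8.0000, 0).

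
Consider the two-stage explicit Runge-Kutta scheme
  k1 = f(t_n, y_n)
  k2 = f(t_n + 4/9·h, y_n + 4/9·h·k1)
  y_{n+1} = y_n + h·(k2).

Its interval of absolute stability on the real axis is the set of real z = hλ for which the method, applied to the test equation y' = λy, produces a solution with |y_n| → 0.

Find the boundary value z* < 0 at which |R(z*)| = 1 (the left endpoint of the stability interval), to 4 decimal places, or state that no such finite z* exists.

left endpoint -2.2500.

Set f=λy, z=hλ:
  k1=λy_n ⇒ h·k1=z·y_n;  k2=λ(1+4/9z)y_n ⇒ h·k2=z(1+4/9z)y_n
  y_{n+1}/y_n = 1 + z(1+4/9z) = 1 + z + 4/9z²
  ⇒ R(z) = 1 + z + 4/9z².

Need |R(x)|<1, x<0.
x=-0.31: |R|=0.7327
R=1: x+4/9x²=0 ⇒ x=−9/4=-2.2500; min R=1−1/(4·4/9)=0.4375>−1
Confirm numerically:
  x=-2.220: |R|=0.97040 <1
  x=-1.577: |R|=0.52830 <1
  x=-1.501: |R|=0.50033 <1
  x=-2.749: |R|=1.60967 >1
  x=-2.657: |R|=1.48062 >1
  x=-2.361: |R|=1.11648 >1
Stable set (-2.2500, 0).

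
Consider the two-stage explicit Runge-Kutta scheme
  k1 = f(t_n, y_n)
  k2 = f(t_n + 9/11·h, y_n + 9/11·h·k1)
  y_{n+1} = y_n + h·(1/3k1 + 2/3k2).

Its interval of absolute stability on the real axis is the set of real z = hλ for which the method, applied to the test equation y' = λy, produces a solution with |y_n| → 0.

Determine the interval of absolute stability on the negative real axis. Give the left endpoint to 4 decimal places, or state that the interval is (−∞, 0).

z∈(-1.8333,0).

On y'=λy, z=hλ:
  k1=λy_n ⇒ h·k1=z·y_n;  k2=λ(1+9/11z)y_n ⇒ h·k2=z(1+9/11z)y_n
  y_{n+1}/y_n = 1 + 1/3z + 2/3z(1+9/11z) = 1 + z + 6/11z²
  R(z) = 1 + z + 6/11z².

Solve |R(x)|<1 on ℝ⁻.
x=-1.68: |R|=0.8595
R=1: x+6/11x²=0 ⇒ x=−11/6=-1.8333; min R=1−1/(4·6/11)=0.5417>−1
Confirm numerically:
  x=-1.811: |R|=0.97794 <1
  x=-1.074: |R|=0.55517 <1
  x=-0.990: |R|=0.54460 <1
  x=-0.889: |R|=0.54208 <1
  x=-1.920: |R|=1.09076 >1
  x=-1.917: |R|=1.08748 >1
Interval (-1.8333, 0).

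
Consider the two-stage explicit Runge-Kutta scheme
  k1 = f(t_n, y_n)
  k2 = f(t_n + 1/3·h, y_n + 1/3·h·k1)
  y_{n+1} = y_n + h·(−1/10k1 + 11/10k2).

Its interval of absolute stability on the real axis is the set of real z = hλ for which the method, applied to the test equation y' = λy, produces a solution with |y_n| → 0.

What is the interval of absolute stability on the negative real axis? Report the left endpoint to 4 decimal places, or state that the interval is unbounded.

z∈(-2.7273,0).

With y'=λy (z=hλ):
  k1=λy_n ⇒ h·k1=z·y_n;  k2=λ(1+1/3z)y_n ⇒ h·k2=z(1+1/3z)y_n
  y_{n+1}/y_n = 1 − 1/10z + 11/10z(1+1/3z) = 1 + z + 11/30z²
  R(z) = 1 + z + 11/30z².

Find x<0 with |R(x)|<1.
x=-1.41: |R|=0.3190
R=1: x+11/30x²=0 ⇒ x=−30/11=-2.7273; min R=1−1/(4·11/30)=0.3182>−1
Confirm numerically:
  x=-2.139: |R|=0.53862 <1
  x=-1.818: |R|=0.39388 <1
  x=-1.517: |R|=0.32681 <1
  x=-1.378: |R|=0.31826 <1
  x=-3.113: |R|=1.44028 >1
  x=-2.791: |R|=1.06522 >1
Stable set (-2.7273, 0).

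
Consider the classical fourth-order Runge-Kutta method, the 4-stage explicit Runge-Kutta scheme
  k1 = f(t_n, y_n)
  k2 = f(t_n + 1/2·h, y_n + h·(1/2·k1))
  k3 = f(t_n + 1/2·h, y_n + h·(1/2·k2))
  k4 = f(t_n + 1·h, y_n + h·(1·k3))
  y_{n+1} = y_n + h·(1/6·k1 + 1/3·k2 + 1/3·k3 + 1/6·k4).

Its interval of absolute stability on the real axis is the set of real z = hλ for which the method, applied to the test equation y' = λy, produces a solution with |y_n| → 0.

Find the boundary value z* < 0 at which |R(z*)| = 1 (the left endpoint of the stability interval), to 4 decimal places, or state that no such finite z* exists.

left endpoint -2.7853.

Test eqn y'=λy, z=hλ:
  order 4, 4-stage ⇒ R(z)=1+z+z^2/2+z^3/6+z^4/24
  (e.g. R(-0.8)=0.45173, |R|=0.45173)

Find x<0 with |R(x)|<1.
x=-0.8: |R|=0.4517
|R(-2.66)|=0.8270 |R(-1.79)|=0.2839 |R(-1.04)|=0.3621
Bisect:
  x_lo=-3.2276 |R|=1.8990  x_hi=-0.1132 |R|=0.8930
  mid=-1.67039 |R|=0.27231 →hi
  mid=-2.44899 |R|=0.60057 →hi
  mid=-2.83829 |R|=1.08288 →lo
  mid=-2.64364 |R|=0.80661 →hi
  mid=-2.74096 |R|=0.93520 →hi
  mid=-2.78963 |R|=1.00655 →lo
  mid=-2.76530 |R|=0.97027 →hi
  ...
  [-2.78544,-2.78525] ⇒ x*=-2.7853
Interval (-2.7853, 0).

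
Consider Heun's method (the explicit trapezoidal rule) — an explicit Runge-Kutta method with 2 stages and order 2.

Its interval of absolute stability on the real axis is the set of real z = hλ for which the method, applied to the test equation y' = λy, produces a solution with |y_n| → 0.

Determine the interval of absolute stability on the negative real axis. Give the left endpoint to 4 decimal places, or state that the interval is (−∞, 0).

With y'=λy (z=hλ):
  order 2, 2-stage ⇒ R(z)=1+z+z^2/2
  (e.g. R(-1.66)=0.71780, |R|=0.71780)

Find x<0 with |R(x)|<1.
x=-1.66: |R|=0.7178
|R(-1.94)|=0.9418 |R(-1.61)|=0.6861 |R(-1.22)|=0.5242
Bisect:
  x_lo=-2.5115 |R|=1.6423  x_hi=-0.3432 |R|=0.7157
  mid=-1.42735 |R|=0.59131 →hi
  mid=-1.96943 |R|=0.96990 →hi
  mid=-2.24047 |R|=1.26938 →lo
  mid=-2.10495 |R|=1.11045 →lo
  mid=-2.03719 |R|=1.03788 →lo
  mid=-2.00331 |R|=1.00331 →lo
  mid=-1.98637 |R|=0.98646 →hi
  mid=-1.99484 |R|=0.99485 →hi
  mid=-1.99907 |R|=0.99907 →hi
  ...
  [-2.00013,-2.00000] ⇒ x*=-2.0000
Stable set (-2.0000, 0).

(-2.0000, 0).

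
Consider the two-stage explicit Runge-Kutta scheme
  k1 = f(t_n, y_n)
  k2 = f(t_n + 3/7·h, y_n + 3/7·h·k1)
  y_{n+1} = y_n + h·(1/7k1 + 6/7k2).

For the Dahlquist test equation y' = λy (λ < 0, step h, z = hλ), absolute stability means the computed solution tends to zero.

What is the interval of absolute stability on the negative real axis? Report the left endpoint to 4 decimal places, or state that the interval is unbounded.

z∈(-2.7222,0).

On y'=λy, z=hλ:
  k1=λy_n ⇒ h·k1=z·y_n;  k2=λ(1+3/7z)y_n ⇒ h·k2=z(1+3/7z)y_n
  y_{n+1}/y_n = 1 + 1/7z + 6/7z(1+3/7z) = 1 + z + 18/49z²
  R(z) = 1 + z + 18/49z².

Solve |R(x)|<1 on ℝ⁻.
x=-1.68: |R|=0.3568
R=1: x+18/49x²=0 ⇒ x=−49/18=-2.7222; min R=1−1/(4·18/49)=0.3194>−1
Confirm numerically:
  x=-2.547: |R|=0.83606 <1
  x=-2.147: |R|=0.54633 <1
  x=-1.852: |R|=0.40796 <1
  x=-3.312: |R|=1.71755 >1
  x=-3.298: |R|=1.69756 >1
  x=-3.119: |R|=1.45461 >1
Interval (-2.7222, 0).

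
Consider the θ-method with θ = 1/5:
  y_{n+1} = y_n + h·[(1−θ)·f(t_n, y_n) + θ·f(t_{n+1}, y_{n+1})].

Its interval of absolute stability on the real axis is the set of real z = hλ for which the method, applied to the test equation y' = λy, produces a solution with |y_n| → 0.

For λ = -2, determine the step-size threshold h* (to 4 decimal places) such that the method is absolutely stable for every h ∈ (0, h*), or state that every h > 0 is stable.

Test eqn y'=λy, z=hλ:
  y_{n+1} = y_n + z·[4/5·y_n + 1/5·y_{n+1}] ⇒ (1 − 1/5z)y_{n+1} = (1 + 4/5z)y_n
  ⇒ R(z) = (1 + 4/5z)/(1 − 1/5z).

Find x<0 with |R(x)|<1.
x=-0.65: |R|=0.4248
R=−1: 1+4/5x = −1+1/5x ⇒ -3/5x=2 ⇒ x=2/(-3/5)=-3.3333
Confirm numerically:
  x=-3.151: |R|=0.93289 <1
  x=-2.610: |R|=0.71485 <1
  x=-2.369: |R|=0.60741 <1
  x=-3.717: |R|=1.13204 >1
  x=-3.620: |R|=1.09977 >1
  x=-3.371: |R|=1.01350 >1
So |R|<1 on (-3.3333, 0).

(-3.3333,0); λ=-2 ⇒ h* = (10/3)/2 = 1.6667.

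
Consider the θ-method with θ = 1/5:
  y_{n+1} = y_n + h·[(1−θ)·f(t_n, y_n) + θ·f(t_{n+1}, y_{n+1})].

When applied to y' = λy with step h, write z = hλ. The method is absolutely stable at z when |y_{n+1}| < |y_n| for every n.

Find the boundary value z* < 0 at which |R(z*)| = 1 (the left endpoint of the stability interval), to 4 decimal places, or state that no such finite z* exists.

left endpoint -3.3333.

Test eqn y'=λy, z=hλ:
  y_{n+1} = y_n + z·[4/5·y_n + 1/5·y_{n+1}] ⇒ (1 − 1/5z)y_{n+1} = (1 + 4/5z)y_n
  Hence R(z) = (1 + 4/5z)/(1 − 1/5z).

Find x<0 with |R(x)|<1.
x=-1: |R|=0.1667
R=−1: 1+4/5x = −1+1/5x ⇒ -3/5x=2 ⇒ x=2/(-3/5)=-3.3333
Confirm numerically:
  x=-2.514: |R|=0.67288 <1
  x=-2.302: |R|=0.57628 <1
  x=-1.516: |R|=0.16329 <1
  x=-1.363: |R|=0.07104 <1
  x=-3.769: |R|=1.14905 >1
  x=-3.490: |R|=1.05536 >1
  x=-3.390: |R|=1.02026 >1
Interval (-3.3333, 0).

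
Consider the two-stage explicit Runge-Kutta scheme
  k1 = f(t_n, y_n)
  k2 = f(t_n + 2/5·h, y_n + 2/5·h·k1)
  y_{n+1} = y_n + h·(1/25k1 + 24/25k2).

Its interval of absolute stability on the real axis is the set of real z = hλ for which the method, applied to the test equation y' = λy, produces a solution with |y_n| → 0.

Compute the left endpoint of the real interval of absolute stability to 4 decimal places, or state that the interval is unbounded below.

On y'=λy, z=hλ:
  k1=λy_n ⇒ h·k1=z·y_n;  k2=λ(1+2/5z)y_n ⇒ h·k2=z(1+2/5z)y_n
  y_{n+1}/y_n = 1 + 1/25z + 24/25z(1+2/5z) = 1 + z + 48/125z²
  ⇒ R(z) = 1 + z + 48/125z².

Find x<0 with |R(x)|<1.
x=-0.68: |R|=0.4976
R=1: x+48/125x²=0 ⇒ x=−125/48=-2.6042; min R=1−1/(4·48/125)=0.3490>−1
Confirm numerically:
  x=-2.580: |R|=0.97606 <1
  x=-1.768: |R|=0.43232 <1
  x=-1.296: |R|=0.34897 <1
  x=-1.119: |R|=0.36183 <1
  x=-2.946: |R|=1.38670 >1
  x=-2.766: |R|=1.17189 >1
  x=-2.751: |R|=1.15511 >1
So |R|<1 on (-2.6042, 0).

left endpoint -2.6042.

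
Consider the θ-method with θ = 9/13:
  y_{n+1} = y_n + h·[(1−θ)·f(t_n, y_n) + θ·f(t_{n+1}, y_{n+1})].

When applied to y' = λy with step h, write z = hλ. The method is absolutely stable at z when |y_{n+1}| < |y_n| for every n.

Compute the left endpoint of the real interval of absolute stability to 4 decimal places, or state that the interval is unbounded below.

With y'=λy (z=hλ):
  y_{n+1} = y_n + z·[4/13·y_n + 9/13·y_{n+1}] ⇒ (1 − 9/13z)y_{n+1} = (1 + 4/13z)y_n
  so R(z) = (1 + 4/13z)/(1 − 9/13z).

Solve |R(x)|<1 on ℝ⁻.
x=-0.83: |R|=0.4729
x=-2: |R|=0.1613
x=-10: |R|=0.2621
x=-100: |R|=0.4239
θ=9/13≥1/2 ⇒ |1+4/13x|<|1−9/13x| ∀x<0 ⇒ unbounded interval.

interval (−∞, 0).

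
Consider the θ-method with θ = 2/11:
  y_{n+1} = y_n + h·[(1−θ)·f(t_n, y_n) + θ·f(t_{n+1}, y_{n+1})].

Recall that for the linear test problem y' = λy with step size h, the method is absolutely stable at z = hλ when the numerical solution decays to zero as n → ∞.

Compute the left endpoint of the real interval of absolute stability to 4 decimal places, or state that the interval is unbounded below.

z* = -3.1429.

Set f=λy, z=hλ:
  y_{n+1} = y_n + z·[9/11·y_n + 2/11·y_{n+1}] ⇒ (1 − 2/11z)y_{n+1} = (1 + 9/11z)y_n
  R(z) = (1 + 9/11z)/(1 − 2/11z).

Find x<0 with |R(x)|<1.
x=-1.33: |R|=0.0710
R=−1: 1+9/11x = −1+2/11x ⇒ -7/11x=2 ⇒ x=2/(-7/11)=-3.1429
Confirm numerically:
  x=-2.698: |R|=0.81008 <1
  x=-2.428: |R|=0.68441 <1
  x=-1.960: |R|=0.44504 <1
  x=-3.708: |R|=1.21481 >1
  x=-3.559: |R|=1.16078 >1
Stable set (-3.1429, 0).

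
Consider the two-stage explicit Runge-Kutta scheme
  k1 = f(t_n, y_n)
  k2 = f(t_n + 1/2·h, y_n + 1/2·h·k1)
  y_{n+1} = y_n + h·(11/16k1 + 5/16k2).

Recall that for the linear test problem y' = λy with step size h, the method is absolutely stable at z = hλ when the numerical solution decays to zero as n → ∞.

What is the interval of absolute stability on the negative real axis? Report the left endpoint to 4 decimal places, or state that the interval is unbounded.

On y'=λy, z=hλ:
  k1=λy_n ⇒ h·k1=z·y_n;  k2=λ(1+1/2z)y_n ⇒ h·k2=z(1+1/2z)y_n
  y_{n+1}/y_n = 1 + 11/16z + 5/16z(1+1/2z) = 1 + z + 5/32z²
  R(z) = 1 + z + 5/32z².

Find x<0 with |R(x)|<1.
x=-1.51: |R|=0.1537
R=1: x+5/32x²=0 ⇒ x=−32/5=-6.4000; min R=1−1/(4·5/32)=-0.6000>−1
Confirm numerically:
  x=-5.999: |R|=0.62413 <1
  x=-5.398: |R|=0.15488 <1
  x=-4.409: |R|=0.37161 <1
  x=-6.647: |R|=1.25653 >1
  x=-6.495: |R|=1.09641 >1
Interval (-6.4000, 0).

z∈(-6.4000,0).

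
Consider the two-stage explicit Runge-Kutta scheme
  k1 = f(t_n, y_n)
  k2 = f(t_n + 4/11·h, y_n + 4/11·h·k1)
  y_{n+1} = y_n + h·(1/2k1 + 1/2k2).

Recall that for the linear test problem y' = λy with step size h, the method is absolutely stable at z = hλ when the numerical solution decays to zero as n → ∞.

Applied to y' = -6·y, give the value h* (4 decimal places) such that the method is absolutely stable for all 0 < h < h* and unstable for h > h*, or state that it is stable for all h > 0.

(-5.5000,0); λ=-6 ⇒ h* = (11/2)/6 = 0.9167.

Set f=λy, z=hλ:
  k1=λy_n ⇒ h·k1=z·y_n;  k2=λ(1+4/11z)y_n ⇒ h·k2=z(1+4/11z)y_n
  y_{n+1}/y_n = 1 + 1/2z + 1/2z(1+4/11z) = 1 + z + 2/11z²
  Hence R(z) = 1 + z + 2/11z².

Find x<0 with |R(x)|<1.
x=-0.71: |R|=0.3817
R=1: x+2/11x²=0 ⇒ x=−11/2=-5.5000; min R=1−1/(4·2/11)=-0.3750>−1
Confirm numerically:
  x=-3.909: |R|=0.13077 <1
  x=-3.680: |R|=0.21775 <1
  x=-3.024: |R|=0.36135 <1
  x=-2.807: |R|=0.37441 <1
  x=-5.867: |R|=1.39149 >1
  x=-5.651: |R|=1.15515 >1
  x=-5.639: |R|=1.14251 >1
So |R|<1 on (-5.5000, 0).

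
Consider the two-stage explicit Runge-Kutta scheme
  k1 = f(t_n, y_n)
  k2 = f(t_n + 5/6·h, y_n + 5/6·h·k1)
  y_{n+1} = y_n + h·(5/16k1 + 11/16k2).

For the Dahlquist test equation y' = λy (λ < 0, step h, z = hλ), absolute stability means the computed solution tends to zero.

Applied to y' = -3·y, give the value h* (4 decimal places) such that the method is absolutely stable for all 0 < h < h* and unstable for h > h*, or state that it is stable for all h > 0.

Set f=λy, z=hλ:
  k1=λy_n ⇒ h·k1=z·y_n;  k2=λ(1+5/6z)y_n ⇒ h·k2=z(1+5/6z)y_n
  y_{n+1}/y_n = 1 + 5/16z + 11/16z(1+5/6z) = 1 + z + 55/96z²
  Hence R(z) = 1 + z + 55/96z².

Boundary: |R(x)|=1, x<0.
x=-1.57: |R|=0.8422
R=1: x+55/96x²=0 ⇒ x=−96/55=-1.7455; min R=1−1/(4·55/96)=0.5636>−1
Confirm numerically:
  x=-1.722: |R|=0.97686 <1
  x=-1.647: |R|=0.90710 <1
  x=-1.241: |R|=0.64134 <1
  x=-0.800: |R|=0.56667 <1
  x=-2.121: |R|=1.45635 >1
  x=-2.097: |R|=1.42235 >1
Stable set (-1.7455, 0).

(-1.7455,0); λ=-3 ⇒ h* = (96/55)/3 = 0.5818.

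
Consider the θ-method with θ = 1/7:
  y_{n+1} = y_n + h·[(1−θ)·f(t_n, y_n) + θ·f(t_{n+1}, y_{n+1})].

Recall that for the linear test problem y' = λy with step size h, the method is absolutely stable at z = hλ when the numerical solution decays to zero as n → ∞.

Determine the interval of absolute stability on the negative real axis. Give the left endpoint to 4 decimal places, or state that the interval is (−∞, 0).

With y'=λy (z=hλ):
  y_{n+1} = y_n + z·[6/7·y_n + 1/7·y_{n+1}] ⇒ (1 − 1/7z)y_{n+1} = (1 + 6/7z)y_n
  ⇒ R(z) = (1 + 6/7z)/(1 − 1/7z).

Solve |R(x)|<1 on ℝ⁻.
x=-1.14: |R|=0.0197
R=−1: 1+6/7x = −1+1/7x ⇒ -5/7x=2 ⇒ x=2/(-5/7)=-2.8000
Confirm numerically:
  x=-2.643: |R|=0.91859 <1
  x=-2.152: |R|=0.64598 <1
  x=-1.396: |R|=0.16389 <1
  x=-3.319: |R|=1.25148 >1
  x=-3.053: |R|=1.12583 >1
  x=-2.993: |R|=1.09657 >1
Stable set (-2.8000, 0).

z∈(-2.8000,0).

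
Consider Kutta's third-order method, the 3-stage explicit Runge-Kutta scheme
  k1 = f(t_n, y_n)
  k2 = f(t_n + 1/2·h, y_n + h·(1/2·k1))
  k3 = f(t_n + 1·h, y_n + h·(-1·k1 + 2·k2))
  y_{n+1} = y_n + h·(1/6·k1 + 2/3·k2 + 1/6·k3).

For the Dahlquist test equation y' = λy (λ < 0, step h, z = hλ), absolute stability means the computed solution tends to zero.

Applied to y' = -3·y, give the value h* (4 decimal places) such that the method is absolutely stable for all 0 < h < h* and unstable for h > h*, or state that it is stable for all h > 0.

On y'=λy, z=hλ:
  order 3, 3-stage ⇒ R(z)=1+z+z^2/2+z^3/6
  (e.g. R(-0.77)=0.45036, |R|=0.45036)

Need |R(x)|<1, x<0.
x=-0.77: |R|=0.4504
|R(-2.11)|=0.4496 |R(-1.32)|=0.1679 |R(-1.17)|=0.2475
Bisect:
  x_lo=-3.2878 |R|=2.8063  x_hi=-0.1734 |R|=0.8407
  mid=-1.73061 |R|=0.09697 →hi
  mid=-2.50921 |R|=0.99419 →hi
  mid=-2.89850 |R|=1.75639 →lo
  mid=-2.70386 |R|=1.34301 →lo
  mid=-2.60653 |R|=1.16099 →lo
  mid=-2.55787 |R|=1.07575 →lo
  mid=-2.53354 |R|=1.03452 →lo
  mid=-2.52137 |R|=1.01424 →lo
  mid=-2.51529 |R|=1.00419 →lo
  mid=-2.51225 |R|=0.99918 →hi
  ...
  [-2.51282,-2.51263] ⇒ x*=-2.5127
So |R|<1 on (-2.5127, 0).

(-2.5127,0); λ=-3 ⇒ h* = 0.8376.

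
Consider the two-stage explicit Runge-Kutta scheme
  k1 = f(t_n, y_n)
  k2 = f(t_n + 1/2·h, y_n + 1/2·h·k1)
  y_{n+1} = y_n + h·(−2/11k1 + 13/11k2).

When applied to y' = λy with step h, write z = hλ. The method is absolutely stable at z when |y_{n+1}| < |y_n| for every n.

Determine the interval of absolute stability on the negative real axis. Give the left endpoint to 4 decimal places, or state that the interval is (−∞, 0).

Test eqn y'=λy, z=hλ:
  k1=λy_n ⇒ h·k1=z·y_n;  k2=λ(1+1/2z)y_n ⇒ h·k2=z(1+1/2z)y_n
  y_{n+1}/y_n = 1 − 2/11z + 13/11z(1+1/2z) = 1 + z + 13/22z²
  Hence R(z) = 1 + z + 13/22z².

Need |R(x)|<1, x<0.
x=-0.55: |R|=0.6288
R=1: x+13/22x²=0 ⇒ x=−22/13=-1.6923; min R=1−1/(4·13/22)=0.5769>−1
Confirm numerically:
  x=-1.624: |R|=0.93445 <1
  x=-1.442: |R|=0.78672 <1
  x=-1.339: |R|=0.72045 <1
  x=-0.741: |R|=0.58346 <1
  x=-2.108: |R|=1.51780 >1
  x=-2.069: |R|=1.46054 >1
  x=-1.972: |R|=1.32592 >1
Interval (-1.6923, 0).

(-1.6923, 0).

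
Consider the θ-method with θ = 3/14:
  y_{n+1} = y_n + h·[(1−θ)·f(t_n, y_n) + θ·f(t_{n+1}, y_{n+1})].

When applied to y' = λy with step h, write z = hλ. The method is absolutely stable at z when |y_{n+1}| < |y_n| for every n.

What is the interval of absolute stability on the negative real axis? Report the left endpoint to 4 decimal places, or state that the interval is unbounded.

On y'=λy, z=hλ:
  y_{n+1} = y_n + z·[11/14·y_n + 3/14·y_{n+1}] ⇒ (1 − 3/14z)y_{n+1} = (1 + 11/14z)y_n
  Hence R(z) = (1 + 11/14z)/(1 − 3/14z).

Find x<0 with |R(x)|<1.
x=-1.26: |R|=0.0079
R=−1: 1+11/14x = −1+3/14x ⇒ -4/7x=2 ⇒ x=2/(-4/7)=-3.5000
Confirm numerically:
  x=-2.879: |R|=0.78054 <1
  x=-2.374: |R|=0.57353 <1
  x=-2.360: |R|=0.56736 <1
  x=-1.747: |R|=0.27114 <1
  x=-3.960: |R|=1.14219 >1
  x=-3.612: |R|=1.03608 >1
Stable set (-3.5000, 0).

z∈(-3.5000,0).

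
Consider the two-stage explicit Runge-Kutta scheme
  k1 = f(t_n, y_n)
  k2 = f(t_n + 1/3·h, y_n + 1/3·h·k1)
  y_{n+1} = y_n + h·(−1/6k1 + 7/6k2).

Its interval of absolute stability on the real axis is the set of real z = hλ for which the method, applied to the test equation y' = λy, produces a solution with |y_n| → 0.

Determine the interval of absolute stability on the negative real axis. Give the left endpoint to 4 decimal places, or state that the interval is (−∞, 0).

Test eqn y'=λy, z=hλ:
  k1=λy_n ⇒ h·k1=z·y_n;  k2=λ(1+1/3z)y_n ⇒ h·k2=z(1+1/3z)y_n
  y_{n+1}/y_n = 1 − 1/6z + 7/6z(1+1/3z) = 1 + z + 7/18z²
  so R(z) = 1 + z + 7/18z².

Boundary: |R(x)|=1, x<0.
x=-0.57: |R|=0.5564
R=1: x+7/18x²=0 ⇒ x=−18/7=-2.5714; min R=1−1/(4·7/18)=0.3571>−1
Confirm numerically:
  x=-2.267: |R|=0.73161 <1
  x=-1.927: |R|=0.51707 <1
  x=-1.405: |R|=0.36268 <1
  x=-2.879: |R|=1.34436 >1
  x=-2.835: |R|=1.29059 >1
  x=-2.778: |R|=1.22317 >1
Interval (-2.5714, 0).

(-2.5714, 0).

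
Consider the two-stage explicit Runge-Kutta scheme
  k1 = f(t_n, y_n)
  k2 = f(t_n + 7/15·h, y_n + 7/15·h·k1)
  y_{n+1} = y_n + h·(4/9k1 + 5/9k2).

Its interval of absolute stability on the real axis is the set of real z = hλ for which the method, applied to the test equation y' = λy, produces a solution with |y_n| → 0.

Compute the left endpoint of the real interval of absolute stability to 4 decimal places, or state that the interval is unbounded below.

z* = -3.8571.

On y'=λy, z=hλ:
  k1=λy_n ⇒ h·k1=z·y_n;  k2=λ(1+7/15z)y_n ⇒ h·k2=z(1+7/15z)y_n
  y_{n+1}/y_n = 1 + 4/9z + 5/9z(1+7/15z) = 1 + z + 7/27z²
  Hence R(z) = 1 + z + 7/27z².

Need |R(x)|<1, x<0.
x=-1.5: |R|=0.0833
R=1: x+7/27x²=0 ⇒ x=−27/7=-3.8571; min R=1−1/(4·7/27)=0.0357>−1
Confirm numerically:
  x=-2.602: |R|=0.15329 <1
  x=-1.987: |R|=0.03660 <1
  x=-1.737: |R|=0.04523 <1
  x=-4.216: |R|=1.39224 >1
  x=-4.151: |R|=1.31624 >1
  x=-4.120: |R|=1.28077 >1
So |R|<1 on (-3.8571, 0).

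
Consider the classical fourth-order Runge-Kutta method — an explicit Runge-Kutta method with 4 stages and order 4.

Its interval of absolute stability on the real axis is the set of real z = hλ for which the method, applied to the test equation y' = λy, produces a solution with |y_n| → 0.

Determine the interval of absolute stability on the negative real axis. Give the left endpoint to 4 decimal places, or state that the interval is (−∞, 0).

(-2.7853, 0).

On y'=λy, z=hλ:
  order 4, 4-stage ⇒ R(z)=1+z+z^2/2+z^3/6+z^4/24
  (e.g. R(-1.58)=0.27048, |R|=0.27048)

Find x<0 with |R(x)|<1.
x=-1.58: |R|=0.2705
|R(-2.95)|=1.2781 |R(-1.86)|=0.2960 |R(-1.11)|=0.3414
Bisect:
  x_lo=-3.3587 |R|=2.2692  x_hi=-0.3380 |R|=0.7132
  mid=-1.84833 |R|=0.29372 →hi
  mid=-2.60351 |R|=0.75877 →hi
  mid=-2.98109 |R|=1.33763 →lo
  mid=-2.79230 |R|=1.01061 →lo
  mid=-2.69790 |R|=0.87604 →hi
  mid=-2.74510 |R|=0.94107 →hi
  mid=-2.76870 |R|=0.97527 →hi
  mid=-2.78050 |R|=0.99280 →hi
  mid=-2.78640 |R|=1.00167 →lo
  ...
  [-2.78548,-2.78529] ⇒ x*=-2.7853
So |R|<1 on (-2.7853, 0).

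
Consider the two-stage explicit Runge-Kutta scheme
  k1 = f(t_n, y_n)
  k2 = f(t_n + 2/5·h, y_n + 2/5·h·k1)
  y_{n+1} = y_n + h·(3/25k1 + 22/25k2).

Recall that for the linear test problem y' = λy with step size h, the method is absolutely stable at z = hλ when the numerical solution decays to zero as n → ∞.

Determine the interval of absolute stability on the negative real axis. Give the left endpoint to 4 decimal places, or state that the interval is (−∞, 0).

(-2.8409, 0).

Set f=λy, z=hλ:
  k1=λy_n ⇒ h·k1=z·y_n;  k2=λ(1+2/5z)y_n ⇒ h·k2=z(1+2/5z)y_n
  y_{n+1}/y_n = 1 + 3/25z + 22/25z(1+2/5z) = 1 + z + 44/125z²
  ⇒ R(z) = 1 + z + 44/125z².

Solve |R(x)|<1 on ℝ⁻.
x=-0.48: |R|=0.6011
R=1: x+44/125x²=0 ⇒ x=−125/44=-2.8409; min R=1−1/(4·44/125)=0.2898>−1
Confirm numerically:
  x=-2.650: |R|=0.82192 <1
  x=-2.175: |R|=0.49018 <1
  x=-2.102: |R|=0.45328 <1
  x=-2.096: |R|=0.45041 <1
  x=-3.418: |R|=1.69432 >1
  x=-2.949: |R|=1.11220 >1
Stable set (-2.8409, 0).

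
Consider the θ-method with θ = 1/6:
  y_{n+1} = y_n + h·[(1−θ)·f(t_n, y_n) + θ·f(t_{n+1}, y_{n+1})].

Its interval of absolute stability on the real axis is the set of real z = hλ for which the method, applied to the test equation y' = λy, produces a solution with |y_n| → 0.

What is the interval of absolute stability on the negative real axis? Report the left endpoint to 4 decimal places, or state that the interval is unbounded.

Test eqn y'=λy, z=hλ:
  y_{n+1} = y_n + z·[5/6·y_n + 1/6·y_{n+1}] ⇒ (1 − 1/6z)y_{n+1} = (1 + 5/6z)y_n
  ⇒ R(z) = (1 + 5/6z)/(1 − 1/6z).

Boundary: |R(x)|=1, x<0.
x=-0.98: |R|=0.1576
R=−1: 1+5/6x = −1+1/6x ⇒ -2/3x=2 ⇒ x=2/(-2/3)=-3.0000
Confirm numerically:
  x=-2.913: |R|=0.96096 <1
  x=-2.632: |R|=0.82947 <1
  x=-1.537: |R|=0.22356 <1
  x=-1.204: |R|=0.00278 <1
  x=-3.256: |R|=1.11063 >1
  x=-3.152: |R|=1.06643 >1
  x=-3.119: |R|=1.05220 >1
So |R|<1 on (-3.0000, 0).

(-3.0000, 0).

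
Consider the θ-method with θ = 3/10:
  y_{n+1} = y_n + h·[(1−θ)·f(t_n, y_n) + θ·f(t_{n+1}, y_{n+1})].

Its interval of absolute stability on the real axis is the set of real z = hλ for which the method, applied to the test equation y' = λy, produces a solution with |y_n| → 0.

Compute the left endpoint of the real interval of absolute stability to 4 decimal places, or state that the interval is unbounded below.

z* = -5.0000.

Set f=λy, z=hλ:
  y_{n+1} = y_n + z·[7/10·y_n + 3/10·y_{n+1}] ⇒ (1 − 3/10z)y_{n+1} = (1 + 7/10z)y_n
  so R(z) = (1 + 7/10z)/(1 − 3/10z).

Need |R(x)|<1, x<0.
x=-0.53: |R|=0.5427
R=−1: 1+7/10x = −1+3/10x ⇒ -2/5x=2 ⇒ x=2/(-2/5)=-5.0000
Confirm numerically:
  x=-3.982: |R|=0.81445 <1
  x=-3.648: |R|=0.74179 <1
  x=-3.200: |R|=0.63265 <1
  x=-5.524: |R|=1.07888 >1
  x=-5.243: |R|=1.03778 >1
  x=-5.056: |R|=1.00890 >1
Interval (-5.0000, 0).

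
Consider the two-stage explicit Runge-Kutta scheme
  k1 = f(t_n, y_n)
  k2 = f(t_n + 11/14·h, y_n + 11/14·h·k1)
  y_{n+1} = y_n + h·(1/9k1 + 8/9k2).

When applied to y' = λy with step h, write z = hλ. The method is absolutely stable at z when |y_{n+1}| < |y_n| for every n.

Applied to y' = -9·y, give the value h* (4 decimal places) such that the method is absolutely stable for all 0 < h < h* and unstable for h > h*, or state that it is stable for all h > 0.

(-1.4318,0); λ=-9 ⇒ h* = (63/44)/9 = 0.1591.

Test eqn y'=λy, z=hλ:
  k1=λy_n ⇒ h·k1=z·y_n;  k2=λ(1+11/14z)y_n ⇒ h·k2=z(1+11/14z)y_n
  y_{n+1}/y_n = 1 + 1/9z + 8/9z(1+11/14z) = 1 + z + 44/63z²
  R(z) = 1 + z + 44/63z².

Need |R(x)|<1, x<0.
x=-0.31: |R|=0.7571
R=1: x+44/63x²=0 ⇒ x=−63/44=-1.4318; min R=1−1/(4·44/63)=0.6420>−1
Confirm numerically:
  x=-0.894: |R|=0.66420 <1
  x=-0.826: |R|=0.65051 <1
  x=-0.784: |R|=0.64528 <1
  x=-2.010: |R|=1.81166 >1
  x=-1.702: |R|=1.32116 >1
Stable set (-1.4318, 0).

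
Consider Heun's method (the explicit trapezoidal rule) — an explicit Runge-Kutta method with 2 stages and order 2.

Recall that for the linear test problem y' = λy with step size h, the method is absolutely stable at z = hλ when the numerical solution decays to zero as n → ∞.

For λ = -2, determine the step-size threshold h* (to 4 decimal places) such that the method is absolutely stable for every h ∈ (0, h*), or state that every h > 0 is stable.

On y'=λy, z=hλ:
  order 2, 2-stage ⇒ R(z)=1+z+z^2/2
  (e.g. R(-1.13)=0.50845, |R|=0.50845)

Boundary: |R(x)|=1, x<0.
x=-1.13: |R|=0.5085
|R(-1.69)|=0.7380 |R(-1.21)|=0.5221 |R(-0.86)|=0.5098
Bisect:
  x_lo=-2.7933 |R|=2.1079  x_hi=-0.2202 |R|=0.8040
  mid=-1.50675 |R|=0.62840 →hi
  mid=-2.15001 |R|=1.16126 →lo
  mid=-1.82838 |R|=0.84311 →hi
  mid=-1.98919 |R|=0.98925 →hi
  mid=-2.06960 |R|=1.07202 →lo
  mid=-2.02940 |R|=1.02983 →lo
  mid=-2.00930 |R|=1.00934 →lo
  mid=-1.99925 |R|=0.99925 →hi
  ...
  [-2.00003,-1.99987] ⇒ x*=-2.0000
Interval (-2.0000, 0).

(-2.0000,0); λ=-2 ⇒ h* = 1.0000.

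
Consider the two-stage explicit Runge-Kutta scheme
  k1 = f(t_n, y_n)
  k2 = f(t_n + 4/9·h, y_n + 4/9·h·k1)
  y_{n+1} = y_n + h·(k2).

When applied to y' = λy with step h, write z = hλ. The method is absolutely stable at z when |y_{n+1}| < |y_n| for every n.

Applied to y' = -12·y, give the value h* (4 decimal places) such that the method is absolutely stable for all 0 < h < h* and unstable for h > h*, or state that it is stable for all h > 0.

(-2.2500,0); λ=-12 ⇒ h* = (9/4)/12 = 0.1875.

Test eqn y'=λy, z=hλ:
  k1=λy_n ⇒ h·k1=z·y_n;  k2=λ(1+4/9z)y_n ⇒ h·k2=z(1+4/9z)y_n
  y_{n+1}/y_n = 1 + z(1+4/9z) = 1 + z + 4/9z²
  Hence R(z) = 1 + z + 4/9z².

Need |R(x)|<1, x<0.
x=-0.93: |R|=0.4544
R=1: x+4/9x²=0 ⇒ x=−9/4=-2.2500; min R=1−1/(4·4/9)=0.4375>−1
Confirm numerically:
  x=-2.081: |R|=0.84369 <1
  x=-1.857: |R|=0.67564 <1
  x=-1.574: |R|=0.52710 <1
  x=-0.995: |R|=0.44501 <1
  x=-2.643: |R|=1.46164 >1
  x=-2.360: |R|=1.11538 >1
Interval (-2.2500, 0).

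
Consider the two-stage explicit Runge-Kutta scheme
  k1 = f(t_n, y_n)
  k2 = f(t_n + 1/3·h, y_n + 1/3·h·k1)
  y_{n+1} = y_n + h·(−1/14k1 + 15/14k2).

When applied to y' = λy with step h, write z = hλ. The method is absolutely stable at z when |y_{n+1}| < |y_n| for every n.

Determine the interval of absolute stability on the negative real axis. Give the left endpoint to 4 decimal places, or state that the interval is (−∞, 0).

(-2.8000, 0).

Test eqn y'=λy, z=hλ:
  k1=λy_n ⇒ h·k1=z·y_n;  k2=λ(1+1/3z)y_n ⇒ h·k2=z(1+1/3z)y_n
  y_{n+1}/y_n = 1 − 1/14z + 15/14z(1+1/3z) = 1 + z + 5/14z²
  R(z) = 1 + z + 5/14z².

Boundary: |R(x)|=1, x<0.
x=-1.42: |R|=0.3001
R=1: x+5/14x²=0 ⇒ x=−14/5=-2.8000; min R=1−1/(4·5/14)=0.3000>−1
Confirm numerically:
  x=-2.556: |R|=0.77726 <1
  x=-2.328: |R|=0.60757 <1
  x=-1.715: |R|=0.33544 <1
  x=-1.252: |R|=0.30782 <1
  x=-2.892: |R|=1.09502 >1
  x=-2.858: |R|=1.05920 >1
Interval (-2.8000, 0).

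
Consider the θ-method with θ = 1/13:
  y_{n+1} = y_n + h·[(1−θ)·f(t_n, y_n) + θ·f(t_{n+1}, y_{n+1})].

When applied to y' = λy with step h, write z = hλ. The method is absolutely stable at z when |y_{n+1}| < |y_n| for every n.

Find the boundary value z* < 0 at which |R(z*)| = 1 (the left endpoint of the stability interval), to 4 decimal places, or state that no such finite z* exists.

With y'=λy (z=hλ):
  y_{n+1} = y_n + z·[12/13·y_n + 1/13·y_{n+1}] ⇒ (1 − 1/13z)y_{n+1} = (1 + 12/13z)y_n
  ⇒ R(z) = (1 + 12/13z)/(1 − 1/13z).

Boundary: |R(x)|=1, x<0.
x=-1.31: |R|=0.1901
R=−1: 1+12/13x = −1+1/13x ⇒ -11/13x=2 ⇒ x=2/(-11/13)=-2.3636
Confirm numerically:
  x=-2.147: |R|=0.84268 <1
  x=-1.559: |R|=0.39206 <1
  x=-1.126: |R|=0.03625 <1
  x=-2.591: |R|=1.16041 >1
  x=-2.411: |R|=1.03381 >1
Interval (-2.3636, 0).

z* = -2.3636.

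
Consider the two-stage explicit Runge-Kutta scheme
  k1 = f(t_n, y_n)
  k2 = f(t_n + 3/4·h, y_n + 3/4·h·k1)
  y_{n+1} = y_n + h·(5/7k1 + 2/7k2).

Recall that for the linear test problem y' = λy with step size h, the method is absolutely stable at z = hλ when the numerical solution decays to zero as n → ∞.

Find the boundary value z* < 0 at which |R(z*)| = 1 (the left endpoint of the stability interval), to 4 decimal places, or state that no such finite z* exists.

Set f=λy, z=hλ:
  k1=λy_n ⇒ h·k1=z·y_n;  k2=λ(1+3/4z)y_n ⇒ h·k2=z(1+3/4z)y_n
  y_{n+1}/y_n = 1 + 5/7z + 2/7z(1+3/4z) = 1 + z + 3/14z²
  ⇒ R(z) = 1 + z + 3/14z².

Boundary: |R(x)|=1, x<0.
x=-0.77: |R|=0.3570
R=1: x+3/14x²=0 ⇒ x=−14/3=-4.6667; min R=1−1/(4·3/14)=-0.1667>−1
Confirm numerically:
  x=-2.645: |R|=0.14585 <1
  x=-2.472: |R|=0.16255 <1
  x=-2.280: |R|=0.16606 <1
  x=-2.133: |R|=0.15807 <1
  x=-4.946: |R|=1.29605 >1
  x=-4.825: |R|=1.16371 >1
Interval (-4.6667, 0).

left endpoint -4.6667.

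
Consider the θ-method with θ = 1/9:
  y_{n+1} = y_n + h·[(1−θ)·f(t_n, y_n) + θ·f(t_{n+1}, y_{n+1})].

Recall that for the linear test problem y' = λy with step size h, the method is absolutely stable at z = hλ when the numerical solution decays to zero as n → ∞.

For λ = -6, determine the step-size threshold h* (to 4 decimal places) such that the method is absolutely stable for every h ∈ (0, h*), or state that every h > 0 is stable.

Test eqn y'=λy, z=hλ:
  y_{n+1} = y_n + z·[8/9·y_n + 1/9·y_{n+1}] ⇒ (1 − 1/9z)y_{n+1} = (1 + 8/9z)y_n
  R(z) = (1 + 8/9z)/(1 − 1/9z).

Find x<0 with |R(x)|<1.
x=-0.82: |R|=0.2485
R=−1: 1+8/9x = −1+1/9x ⇒ -7/9x=2 ⇒ x=2/(-7/9)=-2.5714
Confirm numerically:
  x=-2.529: |R|=0.97424 <1
  x=-1.580: |R|=0.34405 <1
  x=-1.251: |R|=0.09833 <1
  x=-3.095: |R|=1.30302 >1
  x=-3.094: |R|=1.30246 >1
  x=-2.756: |R|=1.10990 >1
Interval (-2.5714, 0).

(-2.5714,0); λ=-6 ⇒ h* = (18/7)/6 = 0.4286.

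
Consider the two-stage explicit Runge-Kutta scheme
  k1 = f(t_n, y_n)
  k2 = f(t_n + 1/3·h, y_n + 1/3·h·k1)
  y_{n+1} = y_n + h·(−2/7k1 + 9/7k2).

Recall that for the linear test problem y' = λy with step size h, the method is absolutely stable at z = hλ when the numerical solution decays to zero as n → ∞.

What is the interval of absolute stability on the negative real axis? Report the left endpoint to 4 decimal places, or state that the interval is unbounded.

Set f=λy, z=hλ:
  k1=λy_n ⇒ h·k1=z·y_n;  k2=λ(1+1/3z)y_n ⇒ h·k2=z(1+1/3z)y_n
  y_{n+1}/y_n = 1 − 2/7z + 9/7z(1+1/3z) = 1 + z + 3/7z²
  R(z) = 1 + z + 3/7z².

Find x<0 with |R(x)|<1.
x=-0.91: |R|=0.4449
R=1: x+3/7x²=0 ⇒ x=−7/3=-2.3333; min R=1−1/(4·3/7)=0.4167>−1
Confirm numerically:
  x=-2.200: |R|=0.87429 <1
  x=-1.848: |R|=0.61562 <1
  x=-1.303: |R|=0.42463 <1
  x=-2.670: |R|=1.38524 >1
  x=-2.657: |R|=1.36856 >1
Stable set (-2.3333, 0).

z∈(-2.3333,0).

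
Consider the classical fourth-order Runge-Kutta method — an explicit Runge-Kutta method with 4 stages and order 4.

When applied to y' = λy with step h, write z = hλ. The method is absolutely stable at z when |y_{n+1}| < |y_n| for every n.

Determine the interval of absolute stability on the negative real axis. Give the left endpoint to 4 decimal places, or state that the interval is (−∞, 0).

(-2.7853, 0).

Set f=λy, z=hλ:
  order 4, 4-stage ⇒ R(z)=1+z+z^2/2+z^3/6+z^4/24
  (e.g. R(-1.75)=0.27881, |R|=0.27881)

Boundary: |R(x)|=1, x<0.
x=-1.75: |R|=0.2788
|R(-3.16)|=1.7284 |R(-3.05)|=1.4782 |R(-2.41)|=0.5667
Bisect:
  x_lo=-3.4673 |R|=2.6187  x_hi=-0.3881 |R|=0.6784
  mid=-1.92773 |R|=0.31179 →hi
  mid=-2.69754 |R|=0.87555 →hi
  mid=-3.08244 |R|=1.54857 →lo
  mid=-2.88999 |R|=1.16967 →lo
  mid=-2.79376 |R|=1.01284 →lo
  mid=-2.74565 |R|=0.94186 →hi
  mid=-2.76971 |R|=0.97675 →hi
  mid=-2.78173 |R|=0.99465 →hi
  mid=-2.78775 |R|=1.00371 →lo
  ...
  [-2.78531,-2.78512] ⇒ x*=-2.7853
Stable set (-2.7853, 0).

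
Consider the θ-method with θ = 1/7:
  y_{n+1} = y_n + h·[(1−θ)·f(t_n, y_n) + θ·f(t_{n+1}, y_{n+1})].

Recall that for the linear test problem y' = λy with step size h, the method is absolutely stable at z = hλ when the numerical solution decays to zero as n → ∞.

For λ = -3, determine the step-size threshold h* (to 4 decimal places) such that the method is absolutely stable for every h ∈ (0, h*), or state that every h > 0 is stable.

(-2.8000,0); λ=-3 ⇒ h* = (14/5)/3 = 0.9333.

On y'=λy, z=hλ:
  y_{n+1} = y_n + z·[6/7·y_n + 1/7·y_{n+1}] ⇒ (1 − 1/7z)y_{n+1} = (1 + 6/7z)y_n
  ⇒ R(z) = (1 + 6/7z)/(1 − 1/7z).

Need |R(x)|<1, x<0.
x=-0.52: |R|=0.5160
R=−1: 1+6/7x = −1+1/7x ⇒ -5/7x=2 ⇒ x=2/(-5/7)=-2.8000
Confirm numerically:
  x=-2.178: |R|=0.66115 <1
  x=-1.698: |R|=0.36652 <1
  x=-1.243: |R|=0.05556 <1
  x=-1.166: |R|=0.00049 <1
  x=-3.268: |R|=1.22789 >1
  x=-2.902: |R|=1.05150 >1
  x=-2.890: |R|=1.04550 >1
Stable set (-2.8000, 0).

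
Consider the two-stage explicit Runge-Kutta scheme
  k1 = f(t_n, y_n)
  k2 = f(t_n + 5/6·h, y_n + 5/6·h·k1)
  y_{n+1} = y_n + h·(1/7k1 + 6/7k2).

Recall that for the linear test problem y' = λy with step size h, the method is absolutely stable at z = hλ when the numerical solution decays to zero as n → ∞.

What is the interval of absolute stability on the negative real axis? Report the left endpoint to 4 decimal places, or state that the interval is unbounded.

(-1.4000, 0).

With y'=λy (z=hλ):
  k1=λy_n ⇒ h·k1=z·y_n;  k2=λ(1+5/6z)y_n ⇒ h·k2=z(1+5/6z)y_n
  y_{n+1}/y_n = 1 + 1/7z + 6/7z(1+5/6z) = 1 + z + 5/7z²
  so R(z) = 1 + z + 5/7z².

Solve |R(x)|<1 on ℝ⁻.
x=-1.4: |R|=1.0000
R=1: x+5/7x²=0 ⇒ x=−7/5=-1.4000; min R=1−1/(4·5/7)=0.6500>−1
Confirm numerically:
  x=-1.274: |R|=0.88534 <1
  x=-1.022: |R|=0.72406 <1
  x=-0.997: |R|=0.71301 <1
  x=-0.785: |R|=0.65516 <1
  x=-1.986: |R|=1.83128 >1
  x=-1.604: |R|=1.23373 >1
So |R|<1 on (-1.4000, 0).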